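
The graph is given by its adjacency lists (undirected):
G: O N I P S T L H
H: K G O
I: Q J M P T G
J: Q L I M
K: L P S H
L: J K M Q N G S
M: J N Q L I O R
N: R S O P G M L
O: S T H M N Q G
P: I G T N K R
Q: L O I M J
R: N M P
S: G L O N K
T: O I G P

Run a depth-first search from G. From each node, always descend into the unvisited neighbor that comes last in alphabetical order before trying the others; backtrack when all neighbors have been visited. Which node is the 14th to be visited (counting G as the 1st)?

I

Visit G
G → T
T → P
P → R
R → N
N → S
S → O
O → Q
Q → M
M → L
L → K
K → H
L → J
J → I

Visit order: G, T, P, R, N, S, O, Q, M, L, K, H, J, I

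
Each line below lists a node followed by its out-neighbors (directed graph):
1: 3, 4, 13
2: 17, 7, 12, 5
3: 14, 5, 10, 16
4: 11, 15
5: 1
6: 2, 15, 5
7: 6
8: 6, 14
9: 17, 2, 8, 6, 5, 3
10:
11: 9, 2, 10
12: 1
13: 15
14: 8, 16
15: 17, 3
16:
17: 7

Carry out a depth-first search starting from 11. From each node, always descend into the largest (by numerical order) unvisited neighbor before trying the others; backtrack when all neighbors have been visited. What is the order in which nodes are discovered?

Visit 11
11 → 10
11 → 9
9 → 17
17 → 7
7 → 6
6 → 15
15 → 3
3 → 16
3 → 14
14 → 8
3 → 5
5 → 1
1 → 13
1 → 4
6 → 2
2 → 12

11, 10, 9, 17, 7, 6, 15, 3, 16, 14, 8, 5, 1, 13, 4, 2, 12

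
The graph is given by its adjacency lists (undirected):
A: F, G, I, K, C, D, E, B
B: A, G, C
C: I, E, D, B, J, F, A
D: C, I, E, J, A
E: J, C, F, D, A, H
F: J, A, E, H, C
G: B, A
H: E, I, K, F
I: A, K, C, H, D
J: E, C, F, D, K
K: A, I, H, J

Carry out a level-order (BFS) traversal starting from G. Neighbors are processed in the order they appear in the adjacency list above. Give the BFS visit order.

G, B, A, C, F, I, K, D, E, J, H

Visit G; enqueue B, A → queue [B, A]
Visit B; enqueue C → queue [A, C]
Visit A; enqueue F, I, K, D, E → queue [C, F, I, K, D, E]
Visit C; enqueue J → queue [F, I, K, D, E, J]
Visit F; enqueue H → queue [I, K, D, E, J, H]
Visit I → queue [K, D, E, J, H]
Visit K → queue [D, E, J, H]
Visit D → queue [E, J, H]
Visit E → queue [J, H]
Visit J → queue [H]
Visit H → queue []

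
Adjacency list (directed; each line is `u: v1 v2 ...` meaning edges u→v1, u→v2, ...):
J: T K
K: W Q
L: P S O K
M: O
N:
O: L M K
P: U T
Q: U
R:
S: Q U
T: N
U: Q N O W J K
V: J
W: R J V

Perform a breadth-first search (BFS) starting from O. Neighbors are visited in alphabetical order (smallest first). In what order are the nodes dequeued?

Visit O; enqueue K, L, M → queue [K, L, M]
Visit K; enqueue Q, W → queue [L, M, Q, W]
Visit L; enqueue P, S → queue [M, Q, W, P, S]
Visit M → queue [Q, W, P, S]
Visit Q; enqueue U → queue [W, P, S, U]
Visit W; enqueue J, R, V → queue [P, S, U, J, R, V]
Visit P; enqueue T → queue [S, U, J, R, V, T]
Visit S → queue [U, J, R, V, T]
Visit U; enqueue N → queue [J, R, V, T, N]
Visit J → queue [R, V, T, N]
Visit R → queue [V, T, N]
Visit V → queue [T, N]
Visit T → queue [N]
Visit N → queue []

O K L M Q W P S U J R V T N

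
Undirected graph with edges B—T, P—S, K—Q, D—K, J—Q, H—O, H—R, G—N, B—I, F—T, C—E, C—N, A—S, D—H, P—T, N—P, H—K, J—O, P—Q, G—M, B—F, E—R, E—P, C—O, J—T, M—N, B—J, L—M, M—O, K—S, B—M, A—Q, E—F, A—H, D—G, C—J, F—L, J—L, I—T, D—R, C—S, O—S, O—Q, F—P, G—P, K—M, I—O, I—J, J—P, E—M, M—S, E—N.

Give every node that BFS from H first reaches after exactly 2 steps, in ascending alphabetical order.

C, E, G, I, J, M, Q, S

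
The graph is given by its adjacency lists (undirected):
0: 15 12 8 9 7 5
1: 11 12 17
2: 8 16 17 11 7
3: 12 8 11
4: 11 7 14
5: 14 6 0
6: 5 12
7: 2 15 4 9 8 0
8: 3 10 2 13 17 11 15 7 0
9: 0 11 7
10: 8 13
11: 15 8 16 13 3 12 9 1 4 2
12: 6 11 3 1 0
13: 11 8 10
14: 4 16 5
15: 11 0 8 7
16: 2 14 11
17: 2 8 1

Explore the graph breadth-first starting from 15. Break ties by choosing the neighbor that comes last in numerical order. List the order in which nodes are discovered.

Visit 15; enqueue 11, 8, 7, 0 → queue [11, 8, 7, 0]
Visit 11; enqueue 16, 13, 12, 9, 4, 3, 2, 1 → queue [8, 7, 0, 16, 13, 12, 9, 4, 3, 2, 1]
Visit 8; enqueue 17, 10 → queue [7, 0, 16, 13, 12, 9, 4, 3, 2, 1, 17, 10]
Visit 7 → queue [0, 16, 13, 12, 9, 4, 3, 2, 1, 17, 10]
Visit 0; enqueue 5 → queue [16, 13, 12, 9, 4, 3, 2, 1, 17, 10, 5]
Visit 16; enqueue 14 → queue [13, 12, 9, 4, 3, 2, 1, 17, 10, 5, 14]
Visit 13 → queue [12, 9, 4, 3, 2, 1, 17, 10, 5, 14]
Visit 12; enqueue 6 → queue [9, 4, 3, 2, 1, 17, 10, 5, 14, 6]
Visit 9 → queue [4, 3, 2, 1, 17, 10, 5, 14, 6]
Visit 4 → queue [3, 2, 1, 17, 10, 5, 14, 6]
Visit 3 → queue [2, 1, 17, 10, 5, 14, 6]
Visit 2 → queue [1, 17, 10, 5, 14, 6]
Visit 1 → queue [17, 10, 5, 14, 6]
Visit 17 → queue [10, 5, 14, 6]
Visit 10 → queue [5, 14, 6]
Visit 5 → queue [14, 6]
Visit 14 → queue [6]
Visit 6 → queue []

15 -> 11 -> 8 -> 7 -> 0 -> 16 -> 13 -> 12 -> 9 -> 4 -> 3 -> 2 -> 1 -> 17 -> 10 -> 5 -> 14 -> 6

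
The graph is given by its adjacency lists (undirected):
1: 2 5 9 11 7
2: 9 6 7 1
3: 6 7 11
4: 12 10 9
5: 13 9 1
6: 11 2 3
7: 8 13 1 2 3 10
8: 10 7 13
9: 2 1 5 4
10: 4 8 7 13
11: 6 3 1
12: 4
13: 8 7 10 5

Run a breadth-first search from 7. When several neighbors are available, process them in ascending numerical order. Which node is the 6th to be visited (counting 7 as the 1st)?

10

Visit 7; enqueue 1, 2, 3, 8, 10, 13 → queue [1, 2, 3, 8, 10, 13]
Visit 1; enqueue 5, 9, 11 → queue [2, 3, 8, 10, 13, 5, 9, 11]
Visit 2; enqueue 6 → queue [3, 8, 10, 13, 5, 9, 11, 6]
Visit 3 → queue [8, 10, 13, 5, 9, 11, 6]
Visit 8 → queue [10, 13, 5, 9, 11, 6]
Visit 10; enqueue 4 → queue [13, 5, 9, 11, 6, 4]
Visit 13 → queue [5, 9, 11, 6, 4]
Visit 5 → queue [9, 11, 6, 4]
Visit 9 → queue [11, 6, 4]
Visit 11 → queue [6, 4]
Visit 6 → queue [4]
Visit 4; enqueue 12 → queue [12]
Visit 12 → queue []

Visit order: 7, 1, 2, 3, 8, 10, 13, 5, 9, 11, 6, 4, 12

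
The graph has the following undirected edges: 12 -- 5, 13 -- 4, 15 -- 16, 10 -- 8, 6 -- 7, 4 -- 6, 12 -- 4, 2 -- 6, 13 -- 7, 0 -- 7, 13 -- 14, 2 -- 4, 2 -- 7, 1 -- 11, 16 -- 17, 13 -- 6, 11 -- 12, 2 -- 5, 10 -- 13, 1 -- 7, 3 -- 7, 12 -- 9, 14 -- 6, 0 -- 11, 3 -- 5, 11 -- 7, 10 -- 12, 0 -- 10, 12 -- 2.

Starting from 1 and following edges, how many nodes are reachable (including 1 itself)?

15

BFS from 1 visits: 1, 11, 7, 12, 0, 13, 6, 3, 2, 10, 9, 5, 4, 14, 8
Reachable nodes: 15 of 18 total.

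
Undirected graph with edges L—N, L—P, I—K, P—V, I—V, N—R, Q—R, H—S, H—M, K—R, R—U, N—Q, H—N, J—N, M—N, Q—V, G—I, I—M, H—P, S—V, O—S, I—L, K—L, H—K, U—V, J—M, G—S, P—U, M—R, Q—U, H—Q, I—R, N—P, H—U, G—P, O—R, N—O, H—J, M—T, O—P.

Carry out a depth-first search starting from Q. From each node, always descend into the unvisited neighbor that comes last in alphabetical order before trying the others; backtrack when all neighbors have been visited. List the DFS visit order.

Visit Q
Q → V
V → U
U → R
R → O
O → S
S → H
H → P
P → N
N → M
M → T
M → J
M → I
I → L
L → K
I → G

Q, V, U, R, O, S, H, P, N, M, T, J, I, L, K, G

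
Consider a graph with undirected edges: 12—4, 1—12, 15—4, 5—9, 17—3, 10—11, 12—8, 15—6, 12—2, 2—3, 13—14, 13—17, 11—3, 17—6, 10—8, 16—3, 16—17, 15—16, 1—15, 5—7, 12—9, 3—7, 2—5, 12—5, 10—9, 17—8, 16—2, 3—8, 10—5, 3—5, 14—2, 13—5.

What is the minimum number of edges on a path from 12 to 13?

Level 0: 12
Level 1: 1, 2, 4, 5, 8, 9
Level 2: 3, 7, 10, 13, 14, 15, 16, 17
Level 3: 6, 11
13 first appears at level 2.

2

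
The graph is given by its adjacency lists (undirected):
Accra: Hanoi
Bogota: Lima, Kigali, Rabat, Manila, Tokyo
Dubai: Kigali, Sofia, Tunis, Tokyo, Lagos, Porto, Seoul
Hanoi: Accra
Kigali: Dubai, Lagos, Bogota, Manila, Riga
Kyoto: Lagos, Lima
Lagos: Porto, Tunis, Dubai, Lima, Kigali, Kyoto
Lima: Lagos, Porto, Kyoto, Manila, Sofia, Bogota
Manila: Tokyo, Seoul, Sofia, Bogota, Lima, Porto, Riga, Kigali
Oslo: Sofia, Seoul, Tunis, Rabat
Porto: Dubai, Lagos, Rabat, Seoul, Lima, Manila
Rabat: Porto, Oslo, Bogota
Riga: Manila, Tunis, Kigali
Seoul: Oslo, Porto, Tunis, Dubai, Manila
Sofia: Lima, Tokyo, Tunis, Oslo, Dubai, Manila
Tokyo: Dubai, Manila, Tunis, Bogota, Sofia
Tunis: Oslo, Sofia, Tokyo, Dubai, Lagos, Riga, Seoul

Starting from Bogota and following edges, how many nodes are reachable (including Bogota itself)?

15

BFS from Bogota visits: Bogota, Lima, Kigali, Rabat, Manila, Tokyo, Lagos, Porto, Kyoto, Sofia, Dubai, Riga, Oslo, Seoul, Tunis
Reachable nodes: 15 of 17 total.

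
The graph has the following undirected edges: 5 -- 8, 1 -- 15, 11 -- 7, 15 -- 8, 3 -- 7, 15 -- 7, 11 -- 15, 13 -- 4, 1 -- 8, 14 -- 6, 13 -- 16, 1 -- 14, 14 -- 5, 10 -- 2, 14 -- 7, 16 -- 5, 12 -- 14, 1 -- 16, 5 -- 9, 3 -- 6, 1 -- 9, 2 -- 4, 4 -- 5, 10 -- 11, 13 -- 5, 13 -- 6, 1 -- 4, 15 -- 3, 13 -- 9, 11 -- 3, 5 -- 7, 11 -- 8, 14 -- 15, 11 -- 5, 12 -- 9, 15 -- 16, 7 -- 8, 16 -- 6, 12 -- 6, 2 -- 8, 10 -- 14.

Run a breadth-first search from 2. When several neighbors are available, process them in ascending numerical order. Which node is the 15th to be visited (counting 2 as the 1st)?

Visit 2; enqueue 4, 8, 10 → queue [4, 8, 10]
Visit 4; enqueue 1, 5, 13 → queue [8, 10, 1, 5, 13]
Visit 8; enqueue 7, 11, 15 → queue [10, 1, 5, 13, 7, 11, 15]
Visit 10; enqueue 14 → queue [1, 5, 13, 7, 11, 15, 14]
Visit 1; enqueue 9, 16 → queue [5, 13, 7, 11, 15, 14, 9, 16]
Visit 5 → queue [13, 7, 11, 15, 14, 9, 16]
Visit 13; enqueue 6 → queue [7, 11, 15, 14, 9, 16, 6]
Visit 7; enqueue 3 → queue [11, 15, 14, 9, 16, 6, 3]
Visit 11 → queue [15, 14, 9, 16, 6, 3]
Visit 15 → queue [14, 9, 16, 6, 3]
Visit 14; enqueue 12 → queue [9, 16, 6, 3, 12]
Visit 9 → queue [16, 6, 3, 12]
Visit 16 → queue [6, 3, 12]
Visit 6 → queue [3, 12]
Visit 3 → queue [12]
Visit 12 → queue []

Visit order: 2, 4, 8, 10, 1, 5, 13, 7, 11, 15, 14, 9, 16, 6, 3, 12

3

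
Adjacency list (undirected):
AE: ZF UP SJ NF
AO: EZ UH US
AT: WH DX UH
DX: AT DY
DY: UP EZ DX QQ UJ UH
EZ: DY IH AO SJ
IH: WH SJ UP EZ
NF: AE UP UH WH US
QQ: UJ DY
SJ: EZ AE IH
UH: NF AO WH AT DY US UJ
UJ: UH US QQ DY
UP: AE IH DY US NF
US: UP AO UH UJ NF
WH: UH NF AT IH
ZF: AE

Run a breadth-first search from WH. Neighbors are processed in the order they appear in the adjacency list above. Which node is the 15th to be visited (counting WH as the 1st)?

Visit WH; enqueue UH, NF, AT, IH → queue [UH, NF, AT, IH]
Visit UH; enqueue AO, DY, US, UJ → queue [NF, AT, IH, AO, DY, US, UJ]
Visit NF; enqueue AE, UP → queue [AT, IH, AO, DY, US, UJ, AE, UP]
Visit AT; enqueue DX → queue [IH, AO, DY, US, UJ, AE, UP, DX]
Visit IH; enqueue SJ, EZ → queue [AO, DY, US, UJ, AE, UP, DX, SJ, EZ]
Visit AO → queue [DY, US, UJ, AE, UP, DX, SJ, EZ]
Visit DY; enqueue QQ → queue [US, UJ, AE, UP, DX, SJ, EZ, QQ]
Visit US → queue [UJ, AE, UP, DX, SJ, EZ, QQ]
Visit UJ → queue [AE, UP, DX, SJ, EZ, QQ]
Visit AE; enqueue ZF → queue [UP, DX, SJ, EZ, QQ, ZF]
Visit UP → queue [DX, SJ, EZ, QQ, ZF]
Visit DX → queue [SJ, EZ, QQ, ZF]
Visit SJ → queue [EZ, QQ, ZF]
Visit EZ → queue [QQ, ZF]
Visit QQ → queue [ZF]
Visit ZF → queue []

Visit order: WH, UH, NF, AT, IH, AO, DY, US, UJ, AE, UP, DX, SJ, EZ, QQ, ZF

QQ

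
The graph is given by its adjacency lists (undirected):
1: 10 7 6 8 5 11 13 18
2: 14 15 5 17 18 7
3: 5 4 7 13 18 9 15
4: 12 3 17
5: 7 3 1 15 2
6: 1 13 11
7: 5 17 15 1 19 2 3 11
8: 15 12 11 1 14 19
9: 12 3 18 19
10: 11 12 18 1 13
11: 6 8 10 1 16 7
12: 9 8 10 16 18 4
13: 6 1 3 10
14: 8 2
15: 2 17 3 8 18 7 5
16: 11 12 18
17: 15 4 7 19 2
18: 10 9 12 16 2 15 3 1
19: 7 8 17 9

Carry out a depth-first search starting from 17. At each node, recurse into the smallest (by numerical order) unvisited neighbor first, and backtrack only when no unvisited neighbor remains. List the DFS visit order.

Visit 17
17 → 2
2 → 5
5 → 1
1 → 6
6 → 11
11 → 7
7 → 3
3 → 4
4 → 12
12 → 8
8 → 14
8 → 15
15 → 18
18 → 9
9 → 19
18 → 10
10 → 13
18 → 16

17 → 2 → 5 → 1 → 6 → 11 → 7 → 3 → 4 → 12 → 8 → 14 → 15 → 18 → 9 → 19 → 10 → 13 → 16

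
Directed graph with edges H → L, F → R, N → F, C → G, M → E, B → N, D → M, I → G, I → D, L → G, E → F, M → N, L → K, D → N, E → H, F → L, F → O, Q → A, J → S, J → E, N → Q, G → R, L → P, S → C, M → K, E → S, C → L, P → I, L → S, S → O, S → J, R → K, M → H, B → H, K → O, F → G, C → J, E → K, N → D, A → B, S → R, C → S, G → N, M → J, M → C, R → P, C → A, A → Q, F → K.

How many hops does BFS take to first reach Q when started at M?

2

Level 0: M
Level 1: C, E, H, J, K, N
Level 2: A, D, F, G, L, O, Q, S
Level 3: B, P, R
Level 4: I
Q first appears at level 2.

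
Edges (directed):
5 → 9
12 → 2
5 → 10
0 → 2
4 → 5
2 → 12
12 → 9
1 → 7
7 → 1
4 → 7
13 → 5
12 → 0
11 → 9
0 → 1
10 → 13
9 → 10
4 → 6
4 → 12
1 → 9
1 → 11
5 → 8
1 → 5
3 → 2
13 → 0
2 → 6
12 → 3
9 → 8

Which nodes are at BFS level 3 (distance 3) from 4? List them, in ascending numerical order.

Level 0: 4
Level 1: 5, 6, 7, 12
Level 2: 0, 1, 2, 3, 8, 9, 10
Level 3: 11, 13

11, 13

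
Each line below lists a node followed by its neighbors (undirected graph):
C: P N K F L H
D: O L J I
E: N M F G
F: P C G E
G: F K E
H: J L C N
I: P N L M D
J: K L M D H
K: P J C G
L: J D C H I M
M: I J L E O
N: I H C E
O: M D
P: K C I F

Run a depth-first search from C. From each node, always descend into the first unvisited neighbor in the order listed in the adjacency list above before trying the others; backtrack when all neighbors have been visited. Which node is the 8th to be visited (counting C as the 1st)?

Visit C
C → P
P → K
K → J
J → L
L → D
D → O
O → M
M → I
I → N
N → H
N → E
E → F
F → G

Visit order: C, P, K, J, L, D, O, M, I, N, H, E, F, G

M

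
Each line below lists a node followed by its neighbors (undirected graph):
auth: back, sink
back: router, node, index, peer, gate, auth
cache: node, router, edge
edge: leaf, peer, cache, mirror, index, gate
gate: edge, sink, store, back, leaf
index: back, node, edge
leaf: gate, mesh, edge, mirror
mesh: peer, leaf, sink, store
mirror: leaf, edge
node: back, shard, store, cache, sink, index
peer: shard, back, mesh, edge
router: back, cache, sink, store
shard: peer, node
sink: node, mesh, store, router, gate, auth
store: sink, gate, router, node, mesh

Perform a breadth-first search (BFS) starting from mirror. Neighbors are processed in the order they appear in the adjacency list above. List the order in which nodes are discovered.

mirror -> leaf -> edge -> gate -> mesh -> peer -> cache -> index -> sink -> store -> back -> shard -> node -> router -> auth

Visit mirror; enqueue leaf, edge → queue [leaf, edge]
Visit leaf; enqueue gate, mesh → queue [edge, gate, mesh]
Visit edge; enqueue peer, cache, index → queue [gate, mesh, peer, cache, index]
Visit gate; enqueue sink, store, back → queue [mesh, peer, cache, index, sink, store, back]
Visit mesh → queue [peer, cache, index, sink, store, back]
Visit peer; enqueue shard → queue [cache, index, sink, store, back, shard]
Visit cache; enqueue node, router → queue [index, sink, store, back, shard, node, router]
Visit index → queue [sink, store, back, shard, node, router]
Visit sink; enqueue auth → queue [store, back, shard, node, router, auth]
Visit store → queue [back, shard, node, router, auth]
Visit back → queue [shard, node, router, auth]
Visit shard → queue [node, router, auth]
Visit node → queue [router, auth]
Visit router → queue [auth]
Visit auth → queue []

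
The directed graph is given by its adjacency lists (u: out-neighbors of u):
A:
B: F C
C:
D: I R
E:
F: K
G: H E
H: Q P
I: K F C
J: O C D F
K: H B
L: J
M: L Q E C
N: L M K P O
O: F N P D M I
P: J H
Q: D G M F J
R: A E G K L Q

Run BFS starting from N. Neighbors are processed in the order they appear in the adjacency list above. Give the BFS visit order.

Visit N; enqueue L, M, K, P, O → queue [L, M, K, P, O]
Visit L; enqueue J → queue [M, K, P, O, J]
Visit M; enqueue Q, E, C → queue [K, P, O, J, Q, E, C]
Visit K; enqueue H, B → queue [P, O, J, Q, E, C, H, B]
Visit P → queue [O, J, Q, E, C, H, B]
Visit O; enqueue F, D, I → queue [J, Q, E, C, H, B, F, D, I]
Visit J → queue [Q, E, C, H, B, F, D, I]
Visit Q; enqueue G → queue [E, C, H, B, F, D, I, G]
Visit E → queue [C, H, B, F, D, I, G]
Visit C → queue [H, B, F, D, I, G]
Visit H → queue [B, F, D, I, G]
Visit B → queue [F, D, I, G]
Visit F → queue [D, I, G]
Visit D; enqueue R → queue [I, G, R]
Visit I → queue [G, R]
Visit G → queue [R]
Visit R; enqueue A → queue [A]
Visit A → queue []

N, L, M, K, P, O, J, Q, E, C, H, B, F, D, I, G, R, A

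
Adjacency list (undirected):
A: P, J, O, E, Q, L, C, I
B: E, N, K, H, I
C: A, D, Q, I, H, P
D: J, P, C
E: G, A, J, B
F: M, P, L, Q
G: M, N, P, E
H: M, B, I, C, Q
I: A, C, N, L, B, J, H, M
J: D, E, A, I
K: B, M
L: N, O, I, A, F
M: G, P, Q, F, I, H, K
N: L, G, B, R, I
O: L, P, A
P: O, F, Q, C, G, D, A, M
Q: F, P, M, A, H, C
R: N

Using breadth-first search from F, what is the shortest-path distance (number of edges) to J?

Level 0: F
Level 1: L, M, P, Q
Level 2: A, C, D, G, H, I, K, N, O
Level 3: B, E, J, R
J first appears at level 3.

3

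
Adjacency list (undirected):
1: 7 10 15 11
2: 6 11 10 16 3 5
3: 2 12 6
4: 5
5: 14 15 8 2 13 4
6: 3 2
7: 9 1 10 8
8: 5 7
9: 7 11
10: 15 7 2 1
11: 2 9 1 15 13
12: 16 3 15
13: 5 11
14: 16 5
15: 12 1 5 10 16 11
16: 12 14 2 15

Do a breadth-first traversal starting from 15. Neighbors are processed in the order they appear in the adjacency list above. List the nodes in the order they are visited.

15, 12, 1, 5, 10, 16, 11, 3, 7, 14, 8, 2, 13, 4, 9, 6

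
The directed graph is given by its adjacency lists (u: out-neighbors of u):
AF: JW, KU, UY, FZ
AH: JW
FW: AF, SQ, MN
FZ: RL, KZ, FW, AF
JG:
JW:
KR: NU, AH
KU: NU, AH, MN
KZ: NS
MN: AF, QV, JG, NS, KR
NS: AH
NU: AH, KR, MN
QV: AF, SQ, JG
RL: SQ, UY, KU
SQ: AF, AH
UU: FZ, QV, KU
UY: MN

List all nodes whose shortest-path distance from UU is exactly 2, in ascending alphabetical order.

AF, AH, FW, JG, KZ, MN, NU, RL, SQ

Level 0: UU
Level 1: FZ, KU, QV
Level 2: AF, AH, FW, JG, KZ, MN, NU, RL, SQ
Level 3: JW, KR, NS, UY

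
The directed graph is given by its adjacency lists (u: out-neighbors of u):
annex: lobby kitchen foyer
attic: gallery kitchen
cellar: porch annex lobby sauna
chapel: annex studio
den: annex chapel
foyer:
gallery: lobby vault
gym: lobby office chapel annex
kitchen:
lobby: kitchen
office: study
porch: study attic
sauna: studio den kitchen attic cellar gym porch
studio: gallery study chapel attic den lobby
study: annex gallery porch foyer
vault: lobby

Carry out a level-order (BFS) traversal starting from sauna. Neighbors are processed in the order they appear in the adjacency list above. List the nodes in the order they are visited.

Visit sauna; enqueue studio, den, kitchen, attic, cellar, gym, porch → queue [studio, den, kitchen, attic, cellar, gym, porch]
Visit studio; enqueue gallery, study, chapel, lobby → queue [den, kitchen, attic, cellar, gym, porch, gallery, study, chapel, lobby]
Visit den; enqueue annex → queue [kitchen, attic, cellar, gym, porch, gallery, study, chapel, lobby, annex]
Visit kitchen → queue [attic, cellar, gym, porch, gallery, study, chapel, lobby, annex]
Visit attic → queue [cellar, gym, porch, gallery, study, chapel, lobby, annex]
Visit cellar → queue [gym, porch, gallery, study, chapel, lobby, annex]
Visit gym; enqueue office → queue [porch, gallery, study, chapel, lobby, annex, office]
Visit porch → queue [gallery, study, chapel, lobby, annex, office]
Visit gallery; enqueue vault → queue [study, chapel, lobby, annex, office, vault]
Visit study; enqueue foyer → queue [chapel, lobby, annex, office, vault, foyer]
Visit chapel → queue [lobby, annex, office, vault, foyer]
Visit lobby → queue [annex, office, vault, foyer]
Visit annex → queue [office, vault, foyer]
Visit office → queue [vault, foyer]
Visit vault → queue [foyer]
Visit foyer → queue []

sauna studio den kitchen attic cellar gym porch gallery study chapel lobby annex office vault foyer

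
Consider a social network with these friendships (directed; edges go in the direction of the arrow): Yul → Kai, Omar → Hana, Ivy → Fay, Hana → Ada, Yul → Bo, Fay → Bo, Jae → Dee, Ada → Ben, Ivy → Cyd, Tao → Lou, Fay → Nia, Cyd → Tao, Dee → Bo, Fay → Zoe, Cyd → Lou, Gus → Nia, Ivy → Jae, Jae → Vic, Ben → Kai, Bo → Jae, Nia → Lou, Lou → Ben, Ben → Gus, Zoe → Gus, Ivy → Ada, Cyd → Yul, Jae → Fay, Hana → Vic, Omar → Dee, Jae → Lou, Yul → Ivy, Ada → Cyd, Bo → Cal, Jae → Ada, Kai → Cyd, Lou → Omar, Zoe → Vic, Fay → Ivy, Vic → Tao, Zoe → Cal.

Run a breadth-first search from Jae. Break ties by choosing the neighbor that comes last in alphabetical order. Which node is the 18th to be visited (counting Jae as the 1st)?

Cal

Visit Jae; enqueue Vic, Lou, Fay, Dee, Ada → queue [Vic, Lou, Fay, Dee, Ada]
Visit Vic; enqueue Tao → queue [Lou, Fay, Dee, Ada, Tao]
Visit Lou; enqueue Omar, Ben → queue [Fay, Dee, Ada, Tao, Omar, Ben]
Visit Fay; enqueue Zoe, Nia, Ivy, Bo → queue [Dee, Ada, Tao, Omar, Ben, Zoe, Nia, Ivy, Bo]
Visit Dee → queue [Ada, Tao, Omar, Ben, Zoe, Nia, Ivy, Bo]
Visit Ada; enqueue Cyd → queue [Tao, Omar, Ben, Zoe, Nia, Ivy, Bo, Cyd]
Visit Tao → queue [Omar, Ben, Zoe, Nia, Ivy, Bo, Cyd]
Visit Omar; enqueue Hana → queue [Ben, Zoe, Nia, Ivy, Bo, Cyd, Hana]
Visit Ben; enqueue Kai, Gus → queue [Zoe, Nia, Ivy, Bo, Cyd, Hana, Kai, Gus]
Visit Zoe; enqueue Cal → queue [Nia, Ivy, Bo, Cyd, Hana, Kai, Gus, Cal]
Visit Nia → queue [Ivy, Bo, Cyd, Hana, Kai, Gus, Cal]
Visit Ivy → queue [Bo, Cyd, Hana, Kai, Gus, Cal]
Visit Bo → queue [Cyd, Hana, Kai, Gus, Cal]
Visit Cyd; enqueue Yul → queue [Hana, Kai, Gus, Cal, Yul]
Visit Hana → queue [Kai, Gus, Cal, Yul]
Visit Kai → queue [Gus, Cal, Yul]
Visit Gus → queue [Cal, Yul]
Visit Cal → queue [Yul]
Visit Yul → queue []

Visit order: Jae, Vic, Lou, Fay, Dee, Ada, Tao, Omar, Ben, Zoe, Nia, Ivy, Bo, Cyd, Hana, Kai, Gus, Cal, Yul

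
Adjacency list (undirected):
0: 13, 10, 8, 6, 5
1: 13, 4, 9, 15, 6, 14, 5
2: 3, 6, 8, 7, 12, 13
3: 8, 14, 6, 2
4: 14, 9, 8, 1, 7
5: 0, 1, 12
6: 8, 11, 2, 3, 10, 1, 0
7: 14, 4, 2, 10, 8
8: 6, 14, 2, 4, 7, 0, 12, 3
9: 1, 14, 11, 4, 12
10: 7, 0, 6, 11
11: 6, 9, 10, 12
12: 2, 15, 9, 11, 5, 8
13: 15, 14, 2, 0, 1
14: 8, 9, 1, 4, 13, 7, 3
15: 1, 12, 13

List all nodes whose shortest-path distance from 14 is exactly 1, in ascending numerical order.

1, 3, 4, 7, 8, 9, 13

Level 0: 14
Level 1: 1, 3, 4, 7, 8, 9, 13
Level 2: 0, 2, 5, 6, 10, 11, 12, 15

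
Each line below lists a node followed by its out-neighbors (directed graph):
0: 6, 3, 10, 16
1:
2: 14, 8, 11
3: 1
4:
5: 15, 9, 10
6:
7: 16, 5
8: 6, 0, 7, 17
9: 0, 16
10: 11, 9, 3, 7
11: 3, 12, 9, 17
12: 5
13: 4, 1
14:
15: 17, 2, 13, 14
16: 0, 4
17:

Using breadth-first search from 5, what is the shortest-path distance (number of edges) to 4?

3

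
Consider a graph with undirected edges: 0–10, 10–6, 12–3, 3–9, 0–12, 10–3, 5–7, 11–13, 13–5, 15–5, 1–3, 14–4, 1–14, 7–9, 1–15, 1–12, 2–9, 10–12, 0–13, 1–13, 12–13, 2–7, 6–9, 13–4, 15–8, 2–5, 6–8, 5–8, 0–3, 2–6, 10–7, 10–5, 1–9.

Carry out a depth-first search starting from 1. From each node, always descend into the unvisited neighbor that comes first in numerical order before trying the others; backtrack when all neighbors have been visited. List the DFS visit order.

1 → 3 → 0 → 10 → 5 → 2 → 6 → 8 → 15 → 9 → 7 → 13 → 4 → 14 → 11 → 12

Visit 1
1 → 3
3 → 0
0 → 10
10 → 5
5 → 2
2 → 6
6 → 8
8 → 15
6 → 9
9 → 7
5 → 13
13 → 4
4 → 14
13 → 11
13 → 12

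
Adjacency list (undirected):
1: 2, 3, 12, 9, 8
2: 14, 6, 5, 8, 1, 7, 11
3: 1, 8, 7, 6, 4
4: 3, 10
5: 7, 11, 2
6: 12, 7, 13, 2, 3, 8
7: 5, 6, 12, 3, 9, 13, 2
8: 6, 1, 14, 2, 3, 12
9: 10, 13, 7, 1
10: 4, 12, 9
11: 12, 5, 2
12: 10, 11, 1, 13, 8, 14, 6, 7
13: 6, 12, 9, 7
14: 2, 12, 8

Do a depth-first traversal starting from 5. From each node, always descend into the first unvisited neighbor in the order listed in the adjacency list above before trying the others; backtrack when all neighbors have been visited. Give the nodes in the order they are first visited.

Visit 5
5 → 7
7 → 6
6 → 12
12 → 10
10 → 4
4 → 3
3 → 1
1 → 2
2 → 14
14 → 8
2 → 11
1 → 9
9 → 13

5 7 6 12 10 4 3 1 2 14 8 11 9 13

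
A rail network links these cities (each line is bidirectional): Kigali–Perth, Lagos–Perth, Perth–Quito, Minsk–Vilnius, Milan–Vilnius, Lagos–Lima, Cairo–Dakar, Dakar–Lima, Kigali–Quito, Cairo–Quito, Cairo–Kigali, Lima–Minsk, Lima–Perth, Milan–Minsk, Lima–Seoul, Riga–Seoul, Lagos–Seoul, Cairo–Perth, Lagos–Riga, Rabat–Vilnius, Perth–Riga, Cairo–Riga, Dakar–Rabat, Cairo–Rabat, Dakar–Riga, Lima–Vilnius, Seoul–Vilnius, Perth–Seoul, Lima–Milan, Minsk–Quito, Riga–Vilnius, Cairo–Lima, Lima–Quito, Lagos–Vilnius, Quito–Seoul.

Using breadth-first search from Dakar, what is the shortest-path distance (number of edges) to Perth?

2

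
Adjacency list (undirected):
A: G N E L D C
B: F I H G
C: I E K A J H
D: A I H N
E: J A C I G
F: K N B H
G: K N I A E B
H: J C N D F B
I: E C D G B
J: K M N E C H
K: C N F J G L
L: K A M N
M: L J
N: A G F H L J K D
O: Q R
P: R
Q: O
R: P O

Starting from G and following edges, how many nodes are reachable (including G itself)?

14

BFS from G visits: G, N, K, I, E, B, A, L, J, H, F, D, C, M
Reachable nodes: 14 of 18 total.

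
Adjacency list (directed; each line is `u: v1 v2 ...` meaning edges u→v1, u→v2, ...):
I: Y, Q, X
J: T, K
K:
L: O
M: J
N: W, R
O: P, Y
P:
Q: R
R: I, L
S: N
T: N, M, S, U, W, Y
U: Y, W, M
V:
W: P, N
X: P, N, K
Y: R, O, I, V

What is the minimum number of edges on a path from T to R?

2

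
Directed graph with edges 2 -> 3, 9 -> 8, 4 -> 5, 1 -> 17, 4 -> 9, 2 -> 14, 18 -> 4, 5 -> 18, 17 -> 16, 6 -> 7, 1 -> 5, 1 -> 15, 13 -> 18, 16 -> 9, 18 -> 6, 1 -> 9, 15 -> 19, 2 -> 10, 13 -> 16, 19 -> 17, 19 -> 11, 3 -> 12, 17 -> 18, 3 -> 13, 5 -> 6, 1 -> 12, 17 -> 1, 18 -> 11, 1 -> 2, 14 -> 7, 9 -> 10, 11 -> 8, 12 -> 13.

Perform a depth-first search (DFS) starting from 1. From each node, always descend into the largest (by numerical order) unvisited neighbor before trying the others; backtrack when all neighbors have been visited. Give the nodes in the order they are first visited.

1 -> 17 -> 18 -> 11 -> 8 -> 6 -> 7 -> 4 -> 9 -> 10 -> 5 -> 16 -> 15 -> 19 -> 12 -> 13 -> 2 -> 14 -> 3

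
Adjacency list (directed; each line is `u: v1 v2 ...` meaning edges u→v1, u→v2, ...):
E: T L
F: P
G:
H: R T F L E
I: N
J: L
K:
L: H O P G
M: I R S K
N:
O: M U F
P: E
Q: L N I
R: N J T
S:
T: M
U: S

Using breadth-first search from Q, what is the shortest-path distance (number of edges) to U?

Level 0: Q
Level 1: I, L, N
Level 2: G, H, O, P
Level 3: E, F, M, R, T, U
Level 4: J, K, S
U first appears at level 3.

3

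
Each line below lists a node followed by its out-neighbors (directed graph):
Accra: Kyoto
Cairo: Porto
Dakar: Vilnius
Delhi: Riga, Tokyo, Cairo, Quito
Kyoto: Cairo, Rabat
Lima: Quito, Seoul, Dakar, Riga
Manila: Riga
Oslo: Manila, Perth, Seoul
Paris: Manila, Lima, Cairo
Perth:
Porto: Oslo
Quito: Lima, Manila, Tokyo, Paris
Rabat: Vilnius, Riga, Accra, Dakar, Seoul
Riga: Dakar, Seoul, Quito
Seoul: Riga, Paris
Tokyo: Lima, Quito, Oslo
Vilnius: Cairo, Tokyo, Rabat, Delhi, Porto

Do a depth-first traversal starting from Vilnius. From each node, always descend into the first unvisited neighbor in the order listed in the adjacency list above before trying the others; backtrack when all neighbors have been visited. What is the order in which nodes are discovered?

Visit Vilnius
Vilnius → Cairo
Cairo → Porto
Porto → Oslo
Oslo → Manila
Manila → Riga
Riga → Dakar
Riga → Seoul
Seoul → Paris
Paris → Lima
Lima → Quito
Quito → Tokyo
Oslo → Perth
Vilnius → Rabat
Rabat → Accra
Accra → Kyoto
Vilnius → Delhi

Vilnius, Cairo, Porto, Oslo, Manila, Riga, Dakar, Seoul, Paris, Lima, Quito, Tokyo, Perth, Rabat, Accra, Kyoto, Delhi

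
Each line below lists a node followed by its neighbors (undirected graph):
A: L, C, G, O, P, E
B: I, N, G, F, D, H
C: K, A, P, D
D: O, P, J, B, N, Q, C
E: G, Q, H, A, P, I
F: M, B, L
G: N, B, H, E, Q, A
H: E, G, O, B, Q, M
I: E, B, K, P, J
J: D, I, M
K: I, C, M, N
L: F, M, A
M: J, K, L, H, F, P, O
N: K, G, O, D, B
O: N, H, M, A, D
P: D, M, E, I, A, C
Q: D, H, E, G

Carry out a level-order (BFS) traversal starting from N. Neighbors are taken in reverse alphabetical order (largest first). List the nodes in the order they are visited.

N, O, K, G, D, B, M, H, A, I, C, Q, E, P, J, F, L

Visit N; enqueue O, K, G, D, B → queue [O, K, G, D, B]
Visit O; enqueue M, H, A → queue [K, G, D, B, M, H, A]
Visit K; enqueue I, C → queue [G, D, B, M, H, A, I, C]
Visit G; enqueue Q, E → queue [D, B, M, H, A, I, C, Q, E]
Visit D; enqueue P, J → queue [B, M, H, A, I, C, Q, E, P, J]
Visit B; enqueue F → queue [M, H, A, I, C, Q, E, P, J, F]
Visit M; enqueue L → queue [H, A, I, C, Q, E, P, J, F, L]
Visit H → queue [A, I, C, Q, E, P, J, F, L]
Visit A → queue [I, C, Q, E, P, J, F, L]
Visit I → queue [C, Q, E, P, J, F, L]
Visit C → queue [Q, E, P, J, F, L]
Visit Q → queue [E, P, J, F, L]
Visit E → queue [P, J, F, L]
Visit P → queue [J, F, L]
Visit J → queue [F, L]
Visit F → queue [L]
Visit L → queue []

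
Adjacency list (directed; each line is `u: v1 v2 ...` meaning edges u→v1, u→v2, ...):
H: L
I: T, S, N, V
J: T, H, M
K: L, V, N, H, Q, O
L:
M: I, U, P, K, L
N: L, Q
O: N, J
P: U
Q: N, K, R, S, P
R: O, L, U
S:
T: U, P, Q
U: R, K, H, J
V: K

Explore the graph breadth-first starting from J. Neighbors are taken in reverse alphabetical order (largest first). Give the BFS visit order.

J -> T -> M -> H -> U -> Q -> P -> L -> K -> I -> R -> S -> N -> V -> O

Visit J; enqueue T, M, H → queue [T, M, H]
Visit T; enqueue U, Q, P → queue [M, H, U, Q, P]
Visit M; enqueue L, K, I → queue [H, U, Q, P, L, K, I]
Visit H → queue [U, Q, P, L, K, I]
Visit U; enqueue R → queue [Q, P, L, K, I, R]
Visit Q; enqueue S, N → queue [P, L, K, I, R, S, N]
Visit P → queue [L, K, I, R, S, N]
Visit L → queue [K, I, R, S, N]
Visit K; enqueue V, O → queue [I, R, S, N, V, O]
Visit I → queue [R, S, N, V, O]
Visit R → queue [S, N, V, O]
Visit S → queue [N, V, O]
Visit N → queue [V, O]
Visit V → queue [O]
Visit O → queue []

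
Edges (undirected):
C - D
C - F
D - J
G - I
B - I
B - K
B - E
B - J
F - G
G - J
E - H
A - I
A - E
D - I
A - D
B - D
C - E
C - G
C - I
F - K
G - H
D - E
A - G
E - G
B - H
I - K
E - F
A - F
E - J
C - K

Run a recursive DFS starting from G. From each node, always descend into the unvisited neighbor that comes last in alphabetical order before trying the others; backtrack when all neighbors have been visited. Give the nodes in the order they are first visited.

G J E H B K I D C F A

Visit G
G → J
J → E
E → H
H → B
B → K
K → I
I → D
D → C
C → F
F → A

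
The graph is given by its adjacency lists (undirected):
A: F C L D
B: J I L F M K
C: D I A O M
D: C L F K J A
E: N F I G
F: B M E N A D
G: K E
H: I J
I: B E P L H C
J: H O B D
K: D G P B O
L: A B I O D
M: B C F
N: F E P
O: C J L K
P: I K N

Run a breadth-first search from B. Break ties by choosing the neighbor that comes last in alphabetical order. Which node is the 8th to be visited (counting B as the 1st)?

C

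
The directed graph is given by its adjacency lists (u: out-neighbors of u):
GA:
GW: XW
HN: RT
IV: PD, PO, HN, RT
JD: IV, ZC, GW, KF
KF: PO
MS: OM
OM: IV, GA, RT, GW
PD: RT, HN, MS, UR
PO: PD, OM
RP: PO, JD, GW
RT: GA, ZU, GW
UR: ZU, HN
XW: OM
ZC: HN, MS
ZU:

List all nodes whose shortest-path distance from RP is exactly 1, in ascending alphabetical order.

GW, JD, PO

Level 0: RP
Level 1: GW, JD, PO
Level 2: IV, KF, OM, PD, XW, ZC
Level 3: GA, HN, MS, RT, UR
Level 4: ZU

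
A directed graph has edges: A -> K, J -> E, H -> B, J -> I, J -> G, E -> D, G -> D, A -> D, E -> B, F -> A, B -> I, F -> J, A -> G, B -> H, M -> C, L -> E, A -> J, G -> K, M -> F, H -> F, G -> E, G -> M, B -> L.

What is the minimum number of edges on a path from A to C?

Level 0: A
Level 1: D, G, J, K
Level 2: E, I, M
Level 3: B, C, F
Level 4: H, L
C first appears at level 3.

3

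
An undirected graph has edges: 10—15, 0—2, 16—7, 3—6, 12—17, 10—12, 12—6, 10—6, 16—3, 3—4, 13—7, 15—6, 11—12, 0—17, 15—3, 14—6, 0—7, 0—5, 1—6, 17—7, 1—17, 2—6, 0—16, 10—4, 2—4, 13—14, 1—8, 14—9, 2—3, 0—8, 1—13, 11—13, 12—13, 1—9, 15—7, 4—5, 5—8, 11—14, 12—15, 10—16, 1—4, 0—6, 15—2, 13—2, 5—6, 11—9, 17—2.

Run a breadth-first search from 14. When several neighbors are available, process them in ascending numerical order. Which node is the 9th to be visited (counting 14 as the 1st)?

3

Visit 14; enqueue 6, 9, 11, 13 → queue [6, 9, 11, 13]
Visit 6; enqueue 0, 1, 2, 3, 5, 10, 12, 15 → queue [9, 11, 13, 0, 1, 2, 3, 5, 10, 12, 15]
Visit 9 → queue [11, 13, 0, 1, 2, 3, 5, 10, 12, 15]
Visit 11 → queue [13, 0, 1, 2, 3, 5, 10, 12, 15]
Visit 13; enqueue 7 → queue [0, 1, 2, 3, 5, 10, 12, 15, 7]
Visit 0; enqueue 8, 16, 17 → queue [1, 2, 3, 5, 10, 12, 15, 7, 8, 16, 17]
Visit 1; enqueue 4 → queue [2, 3, 5, 10, 12, 15, 7, 8, 16, 17, 4]
Visit 2 → queue [3, 5, 10, 12, 15, 7, 8, 16, 17, 4]
Visit 3 → queue [5, 10, 12, 15, 7, 8, 16, 17, 4]
Visit 5 → queue [10, 12, 15, 7, 8, 16, 17, 4]
Visit 10 → queue [12, 15, 7, 8, 16, 17, 4]
Visit 12 → queue [15, 7, 8, 16, 17, 4]
Visit 15 → queue [7, 8, 16, 17, 4]
Visit 7 → queue [8, 16, 17, 4]
Visit 8 → queue [16, 17, 4]
Visit 16 → queue [17, 4]
Visit 17 → queue [4]
Visit 4 → queue []

Visit order: 14, 6, 9, 11, 13, 0, 1, 2, 3, 5, 10, 12, 15, 7, 8, 16, 17, 4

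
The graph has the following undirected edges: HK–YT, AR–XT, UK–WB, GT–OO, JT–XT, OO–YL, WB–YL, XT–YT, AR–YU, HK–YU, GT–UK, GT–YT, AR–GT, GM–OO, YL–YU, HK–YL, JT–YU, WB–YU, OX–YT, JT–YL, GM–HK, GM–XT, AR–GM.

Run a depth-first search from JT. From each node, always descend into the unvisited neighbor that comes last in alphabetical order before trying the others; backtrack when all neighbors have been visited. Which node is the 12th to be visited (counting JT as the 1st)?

AR

Visit JT
JT → YU
YU → YL
YL → WB
WB → UK
UK → GT
GT → YT
YT → XT
XT → GM
GM → OO
GM → HK
GM → AR
YT → OX

Visit order: JT, YU, YL, WB, UK, GT, YT, XT, GM, OO, HK, AR, OX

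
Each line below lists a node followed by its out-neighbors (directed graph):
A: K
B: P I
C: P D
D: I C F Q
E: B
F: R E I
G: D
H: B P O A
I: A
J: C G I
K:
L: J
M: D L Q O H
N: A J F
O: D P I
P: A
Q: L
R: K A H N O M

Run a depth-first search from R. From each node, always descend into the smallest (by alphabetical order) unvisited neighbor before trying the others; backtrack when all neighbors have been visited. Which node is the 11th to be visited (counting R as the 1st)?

F

Visit R
R → A
A → K
R → H
H → B
B → I
B → P
H → O
O → D
D → C
D → F
F → E
D → Q
Q → L
L → J
J → G
R → M
R → N

Visit order: R, A, K, H, B, I, P, O, D, C, F, E, Q, L, J, G, M, N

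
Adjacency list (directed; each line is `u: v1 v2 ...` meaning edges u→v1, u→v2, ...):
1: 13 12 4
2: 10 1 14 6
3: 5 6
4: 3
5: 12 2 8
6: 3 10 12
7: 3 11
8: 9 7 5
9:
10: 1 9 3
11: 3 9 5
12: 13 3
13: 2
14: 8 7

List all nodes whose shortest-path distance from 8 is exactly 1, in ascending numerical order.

5, 7, 9

Level 0: 8
Level 1: 5, 7, 9
Level 2: 2, 3, 11, 12
Level 3: 1, 6, 10, 13, 14
Level 4: 4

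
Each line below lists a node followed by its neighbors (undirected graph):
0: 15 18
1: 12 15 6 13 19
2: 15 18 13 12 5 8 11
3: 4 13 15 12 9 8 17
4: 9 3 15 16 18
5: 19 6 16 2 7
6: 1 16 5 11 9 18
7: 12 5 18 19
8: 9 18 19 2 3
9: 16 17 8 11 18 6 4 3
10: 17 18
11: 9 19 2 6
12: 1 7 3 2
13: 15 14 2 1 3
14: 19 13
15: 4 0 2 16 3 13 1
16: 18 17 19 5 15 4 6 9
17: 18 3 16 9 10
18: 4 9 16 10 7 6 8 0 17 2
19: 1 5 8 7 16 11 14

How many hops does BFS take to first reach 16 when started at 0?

Level 0: 0
Level 1: 15, 18
Level 2: 1, 2, 3, 4, 6, 7, 8, 9, 10, 13, 16, 17
Level 3: 5, 11, 12, 14, 19
16 first appears at level 2.

2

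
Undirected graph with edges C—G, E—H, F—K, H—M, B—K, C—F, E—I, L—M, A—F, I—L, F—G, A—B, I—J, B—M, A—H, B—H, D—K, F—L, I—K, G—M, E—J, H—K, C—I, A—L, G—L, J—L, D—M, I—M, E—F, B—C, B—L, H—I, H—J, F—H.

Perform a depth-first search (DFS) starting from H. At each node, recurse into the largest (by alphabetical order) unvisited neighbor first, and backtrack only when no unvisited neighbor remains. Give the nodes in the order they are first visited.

Visit H
H → M
M → L
L → J
J → I
I → K
K → F
F → G
G → C
C → B
B → A
F → E
K → D

H, M, L, J, I, K, F, G, C, B, A, E, D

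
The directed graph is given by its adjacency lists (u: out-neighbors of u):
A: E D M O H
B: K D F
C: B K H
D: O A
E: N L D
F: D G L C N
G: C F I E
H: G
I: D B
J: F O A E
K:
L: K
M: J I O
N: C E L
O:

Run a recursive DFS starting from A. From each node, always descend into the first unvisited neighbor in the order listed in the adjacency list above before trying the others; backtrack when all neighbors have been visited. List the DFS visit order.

Visit A
A → E
E → N
N → C
C → B
B → K
B → D
D → O
B → F
F → G
G → I
F → L
C → H
A → M
M → J

A → E → N → C → B → K → D → O → F → G → I → L → H → M → J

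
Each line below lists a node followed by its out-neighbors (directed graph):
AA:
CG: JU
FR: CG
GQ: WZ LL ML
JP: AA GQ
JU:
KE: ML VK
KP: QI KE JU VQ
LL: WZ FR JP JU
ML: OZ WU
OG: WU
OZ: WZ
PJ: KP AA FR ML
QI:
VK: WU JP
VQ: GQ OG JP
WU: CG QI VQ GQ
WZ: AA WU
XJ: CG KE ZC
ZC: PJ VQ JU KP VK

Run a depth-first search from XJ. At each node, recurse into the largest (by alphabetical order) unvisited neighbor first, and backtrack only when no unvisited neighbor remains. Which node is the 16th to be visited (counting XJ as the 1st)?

Visit XJ
XJ → ZC
ZC → VQ
VQ → OG
OG → WU
WU → QI
WU → GQ
GQ → WZ
WZ → AA
GQ → ML
ML → OZ
GQ → LL
LL → JU
LL → JP
LL → FR
FR → CG
ZC → VK
ZC → PJ
PJ → KP
KP → KE

Visit order: XJ, ZC, VQ, OG, WU, QI, GQ, WZ, AA, ML, OZ, LL, JU, JP, FR, CG, VK, PJ, KP, KE

CG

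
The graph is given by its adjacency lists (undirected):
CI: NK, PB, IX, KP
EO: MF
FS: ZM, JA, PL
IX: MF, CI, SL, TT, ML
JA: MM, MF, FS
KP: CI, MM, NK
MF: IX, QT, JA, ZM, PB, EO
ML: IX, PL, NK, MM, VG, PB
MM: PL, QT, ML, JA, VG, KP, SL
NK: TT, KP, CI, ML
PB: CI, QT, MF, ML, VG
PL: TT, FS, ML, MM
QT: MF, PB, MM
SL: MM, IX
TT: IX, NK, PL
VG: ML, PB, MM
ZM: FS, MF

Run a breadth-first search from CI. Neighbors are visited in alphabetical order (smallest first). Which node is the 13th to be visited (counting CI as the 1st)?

EO

Visit CI; enqueue IX, KP, NK, PB → queue [IX, KP, NK, PB]
Visit IX; enqueue MF, ML, SL, TT → queue [KP, NK, PB, MF, ML, SL, TT]
Visit KP; enqueue MM → queue [NK, PB, MF, ML, SL, TT, MM]
Visit NK → queue [PB, MF, ML, SL, TT, MM]
Visit PB; enqueue QT, VG → queue [MF, ML, SL, TT, MM, QT, VG]
Visit MF; enqueue EO, JA, ZM → queue [ML, SL, TT, MM, QT, VG, EO, JA, ZM]
Visit ML; enqueue PL → queue [SL, TT, MM, QT, VG, EO, JA, ZM, PL]
Visit SL → queue [TT, MM, QT, VG, EO, JA, ZM, PL]
Visit TT → queue [MM, QT, VG, EO, JA, ZM, PL]
Visit MM → queue [QT, VG, EO, JA, ZM, PL]
Visit QT → queue [VG, EO, JA, ZM, PL]
Visit VG → queue [EO, JA, ZM, PL]
Visit EO → queue [JA, ZM, PL]
Visit JA; enqueue FS → queue [ZM, PL, FS]
Visit ZM → queue [PL, FS]
Visit PL → queue [FS]
Visit FS → queue []

Visit order: CI, IX, KP, NK, PB, MF, ML, SL, TT, MM, QT, VG, EO, JA, ZM, PL, FS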